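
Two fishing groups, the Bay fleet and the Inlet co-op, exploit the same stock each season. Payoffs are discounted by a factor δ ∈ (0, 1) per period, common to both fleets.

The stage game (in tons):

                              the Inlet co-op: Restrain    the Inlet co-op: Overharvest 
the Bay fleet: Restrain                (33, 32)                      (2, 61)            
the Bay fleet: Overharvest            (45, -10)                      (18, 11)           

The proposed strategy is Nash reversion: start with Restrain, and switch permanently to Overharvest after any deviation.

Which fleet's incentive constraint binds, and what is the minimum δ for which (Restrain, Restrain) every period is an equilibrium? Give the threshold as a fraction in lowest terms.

the Inlet co-op; δ ≥ 29/50

the Bay fleet: cooperation gives 33 each period; deviation gives 45 once then 18 forever.
  33/(1−δ) ≥ 45 + 18δ/(1−δ) ⇒ δ ≥ 12/27 = 4/9.
the Inlet co-op: cooperation gives 32 each period; deviation gives 61 once then 11 forever.
  δ ≥ 29/50.
Both must hold, so the binding constraint is the Inlet co-op's: δ ≥ 29/50.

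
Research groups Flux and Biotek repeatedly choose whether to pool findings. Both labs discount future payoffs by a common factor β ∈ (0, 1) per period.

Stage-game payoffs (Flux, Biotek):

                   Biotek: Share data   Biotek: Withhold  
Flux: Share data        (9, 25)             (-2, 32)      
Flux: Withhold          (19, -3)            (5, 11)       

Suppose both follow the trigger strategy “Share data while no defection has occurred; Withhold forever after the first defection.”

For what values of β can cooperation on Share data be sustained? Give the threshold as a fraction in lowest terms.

5/7

Flux: cooperation gives 9 each period; deviation gives 19 once then 5 forever.
  9/(1−β) ≥ 19 + 5β/(1−β) ⇒ β ≥ 10/14 = 5/7.
Biotek: cooperation gives 25 each period; deviation gives 32 once then 11 forever.
  β ≥ 7/21 = 1/3.
Both must hold, so the binding constraint is Flux's: β ≥ 5/7.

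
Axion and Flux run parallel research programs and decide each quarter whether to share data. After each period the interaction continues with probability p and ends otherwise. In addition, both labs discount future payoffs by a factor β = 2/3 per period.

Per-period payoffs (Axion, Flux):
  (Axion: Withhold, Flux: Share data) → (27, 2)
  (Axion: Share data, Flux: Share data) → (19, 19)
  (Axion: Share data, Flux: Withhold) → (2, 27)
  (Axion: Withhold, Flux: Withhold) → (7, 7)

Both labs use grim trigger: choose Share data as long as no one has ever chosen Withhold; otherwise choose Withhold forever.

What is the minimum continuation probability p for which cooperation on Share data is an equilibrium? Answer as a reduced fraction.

3/5

Expected continuation weight on next period's payoff is β·p = 2/3·p, which plays the role of the discount factor.
Cooperation requires 2/3·p ≥ (27−19)/(27−7) = 2/5, hence p ≥ 3/5.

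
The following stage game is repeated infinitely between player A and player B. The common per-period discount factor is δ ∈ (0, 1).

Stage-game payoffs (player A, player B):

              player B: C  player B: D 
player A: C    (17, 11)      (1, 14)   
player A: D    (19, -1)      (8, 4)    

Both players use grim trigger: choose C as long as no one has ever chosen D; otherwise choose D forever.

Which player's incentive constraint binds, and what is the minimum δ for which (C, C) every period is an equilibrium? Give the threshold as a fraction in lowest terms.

player A: cooperation gives 17 each period; deviation gives 19 once then 8 forever.
  17/(1−δ) ≥ 19 + 8δ/(1−δ) ⇒ δ ≥ 2/11.
player B: cooperation gives 11 each period; deviation gives 14 once then 4 forever.
  δ ≥ 3/10.
Both must hold, so the binding constraint is player B's: δ ≥ 3/10.

player B; δ ≥ 3/10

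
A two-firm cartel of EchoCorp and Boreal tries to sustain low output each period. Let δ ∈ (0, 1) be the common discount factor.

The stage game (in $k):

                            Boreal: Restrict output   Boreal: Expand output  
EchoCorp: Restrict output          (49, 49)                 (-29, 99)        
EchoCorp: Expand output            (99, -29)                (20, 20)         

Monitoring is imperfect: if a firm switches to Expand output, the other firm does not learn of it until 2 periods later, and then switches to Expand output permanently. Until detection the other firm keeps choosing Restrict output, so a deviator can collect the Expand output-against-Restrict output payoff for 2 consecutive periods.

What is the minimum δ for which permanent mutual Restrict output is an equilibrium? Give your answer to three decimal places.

A deviator earns 99 for 2 periods, then 20 forever; cooperating earns 49 forever. Multiplying the IC by (1−δ):
49 ≥ 99(1−δ^2) + 20δ^2, so 79·δ^2 ≥ 50 and δ^2 ≥ 50/79.
δ ≥ (50/79)^(1/2) ≈ 0.796.

0.796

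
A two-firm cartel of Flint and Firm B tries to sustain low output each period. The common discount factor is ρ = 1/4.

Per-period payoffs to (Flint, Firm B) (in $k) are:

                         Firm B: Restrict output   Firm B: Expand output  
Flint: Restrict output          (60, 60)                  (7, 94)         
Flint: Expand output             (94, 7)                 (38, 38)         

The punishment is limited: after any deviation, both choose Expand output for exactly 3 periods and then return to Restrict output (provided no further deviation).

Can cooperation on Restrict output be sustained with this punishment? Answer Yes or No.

No

IC: ρ+…+ρ^3 ≥ (94−60)/(60−38) = 17/11.
At ρ = 1/4: partial sum = 0.3281 < 1.5455. Cooperation not sustainable.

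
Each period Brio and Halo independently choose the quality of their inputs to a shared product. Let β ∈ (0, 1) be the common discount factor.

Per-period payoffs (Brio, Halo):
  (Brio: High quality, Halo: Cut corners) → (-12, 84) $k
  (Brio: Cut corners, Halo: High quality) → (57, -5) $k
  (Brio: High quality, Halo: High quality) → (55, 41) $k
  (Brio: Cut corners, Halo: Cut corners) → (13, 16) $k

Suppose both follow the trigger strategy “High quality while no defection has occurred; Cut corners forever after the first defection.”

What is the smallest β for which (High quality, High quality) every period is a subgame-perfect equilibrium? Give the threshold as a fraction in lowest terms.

43/68

Brio's threshold: (57−55)/(57−13) = 1/22.
Halo's threshold: (84−41)/(84−16) = 43/68.
1/22 < 43/68, so Halo binds and β* = 43/68.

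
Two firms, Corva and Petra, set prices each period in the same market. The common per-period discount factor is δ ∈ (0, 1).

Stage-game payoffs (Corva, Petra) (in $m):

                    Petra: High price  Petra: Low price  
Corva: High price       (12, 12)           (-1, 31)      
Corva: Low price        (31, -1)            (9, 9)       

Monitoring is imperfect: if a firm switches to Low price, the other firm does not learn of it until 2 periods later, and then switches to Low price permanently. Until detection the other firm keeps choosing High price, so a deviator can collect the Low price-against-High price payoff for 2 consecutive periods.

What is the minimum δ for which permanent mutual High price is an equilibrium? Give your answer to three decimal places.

A deviator earns 31 for 2 periods, then 9 forever; cooperating earns 12 forever. Multiplying the IC by (1−δ):
12 ≥ 31(1−δ^2) + 9δ^2, so 22·δ^2 ≥ 19 and δ^2 ≥ 19/22.
δ ≥ (19/22)^(1/2) ≈ 0.929.

0.929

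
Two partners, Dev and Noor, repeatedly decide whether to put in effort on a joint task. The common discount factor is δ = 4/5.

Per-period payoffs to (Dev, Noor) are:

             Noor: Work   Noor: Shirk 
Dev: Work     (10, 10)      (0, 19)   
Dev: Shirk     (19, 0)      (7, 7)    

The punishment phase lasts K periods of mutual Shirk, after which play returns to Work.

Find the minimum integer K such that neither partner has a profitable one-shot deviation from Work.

IC: δ(1−δ^K)/(1−δ) ≥ (19−10)/(10−7) = 3.
With δ = 4/5: need 1 − δ^K ≥ 3·(1−4/5)/(4/5), i.e. δ^K ≤ 0.2500.
Since (4/5)^6 = 0.2621 and (4/5)^7 = 0.2097, the smallest such K is 7.

7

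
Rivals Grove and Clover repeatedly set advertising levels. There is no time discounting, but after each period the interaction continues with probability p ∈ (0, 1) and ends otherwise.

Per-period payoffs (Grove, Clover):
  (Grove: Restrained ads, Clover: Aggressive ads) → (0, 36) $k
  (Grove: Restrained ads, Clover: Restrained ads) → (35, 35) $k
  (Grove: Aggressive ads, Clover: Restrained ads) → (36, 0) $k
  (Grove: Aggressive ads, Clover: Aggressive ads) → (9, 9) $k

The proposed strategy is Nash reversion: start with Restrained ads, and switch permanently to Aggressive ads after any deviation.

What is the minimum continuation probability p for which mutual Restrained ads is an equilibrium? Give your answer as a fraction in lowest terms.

With no time discounting, the continuation probability p plays the role of the discount factor.
Grim-trigger IC: 35/(1−p) ≥ 36 + 9p/(1−p) ⇒ p ≥ (36−35)/(36−9) = 1/27.

1/27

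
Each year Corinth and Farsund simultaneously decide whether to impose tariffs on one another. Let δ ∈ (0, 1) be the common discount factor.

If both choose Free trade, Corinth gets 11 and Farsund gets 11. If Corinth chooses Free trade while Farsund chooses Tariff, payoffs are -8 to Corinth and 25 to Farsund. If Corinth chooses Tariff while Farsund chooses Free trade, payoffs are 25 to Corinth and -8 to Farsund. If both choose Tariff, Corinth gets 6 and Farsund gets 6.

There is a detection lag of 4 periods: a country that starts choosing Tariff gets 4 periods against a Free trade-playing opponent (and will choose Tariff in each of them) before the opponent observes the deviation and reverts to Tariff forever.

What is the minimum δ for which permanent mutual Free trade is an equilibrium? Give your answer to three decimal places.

A deviator earns 25 for 4 periods, then 6 forever; cooperating earns 11 forever. Multiplying the IC by (1−δ):
11 ≥ 25(1−δ^4) + 6δ^4, so 19·δ^4 ≥ 14 and δ^4 ≥ 14/19.
δ ≥ (14/19)^(1/4) ≈ 0.926.

0.926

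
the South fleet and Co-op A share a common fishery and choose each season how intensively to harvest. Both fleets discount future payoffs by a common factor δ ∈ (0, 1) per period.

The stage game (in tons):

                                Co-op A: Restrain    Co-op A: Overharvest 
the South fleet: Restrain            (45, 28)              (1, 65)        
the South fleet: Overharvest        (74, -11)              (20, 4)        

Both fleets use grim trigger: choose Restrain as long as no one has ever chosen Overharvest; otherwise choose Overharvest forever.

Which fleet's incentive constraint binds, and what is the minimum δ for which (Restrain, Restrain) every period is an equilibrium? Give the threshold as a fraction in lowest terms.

Co-op A; δ ≥ 37/61

the South fleet's threshold: (74−45)/(74−20) = 29/54.
Co-op A's threshold: (65−28)/(65−4) = 37/61.
29/54 < 37/61, so Co-op A binds and δ* = 37/61.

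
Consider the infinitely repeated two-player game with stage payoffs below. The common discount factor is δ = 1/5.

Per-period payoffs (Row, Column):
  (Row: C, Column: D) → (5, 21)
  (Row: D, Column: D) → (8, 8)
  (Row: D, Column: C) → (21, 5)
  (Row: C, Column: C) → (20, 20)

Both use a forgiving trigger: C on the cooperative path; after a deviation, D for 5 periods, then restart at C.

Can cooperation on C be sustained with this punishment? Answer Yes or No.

Yes

A one-shot deviation gives 21 now, then 8 for 5 periods, then back to 20.
Gain from deviating: (21−20) today; loss: (20−8) in each of the next 5 periods.
No-deviation condition: (20−8)(δ+…+δ^5) ≥ 21−20, i.e. δ+…+δ^5 ≥ 1/12.
At δ = 1/5: δ+…+δ^5 = 0.2499 ≥ 0.0833.
So cooperation is sustainable.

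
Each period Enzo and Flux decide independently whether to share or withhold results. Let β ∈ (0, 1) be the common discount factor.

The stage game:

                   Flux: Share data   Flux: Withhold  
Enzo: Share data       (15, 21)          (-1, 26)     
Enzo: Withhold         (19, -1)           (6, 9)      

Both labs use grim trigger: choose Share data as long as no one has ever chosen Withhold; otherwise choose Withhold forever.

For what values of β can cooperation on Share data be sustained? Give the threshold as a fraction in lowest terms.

Enzo: cooperation gives 15 each period; deviation gives 19 once then 6 forever.
  15/(1−β) ≥ 19 + 6β/(1−β) ⇒ β ≥ 4/13.
Flux: cooperation gives 21 each period; deviation gives 26 once then 9 forever.
  β ≥ 5/17.
Both must hold, so the binding constraint is Enzo's: β ≥ 4/13.

4/13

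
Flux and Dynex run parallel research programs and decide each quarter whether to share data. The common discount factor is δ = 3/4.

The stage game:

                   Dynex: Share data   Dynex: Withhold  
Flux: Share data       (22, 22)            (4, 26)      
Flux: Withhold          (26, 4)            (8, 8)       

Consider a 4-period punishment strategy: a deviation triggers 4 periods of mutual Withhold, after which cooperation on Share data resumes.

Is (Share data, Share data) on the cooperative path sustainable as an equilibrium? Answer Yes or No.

Yes

Comparing payoff streams over the 5 periods until play realigns: cooperate → 22(1+δ+…+δ^4); deviate → 26 + 8(δ+…+δ^4).
Cooperation is sustained iff (22−8)(δ+…+δ^4) ≥ 26−22.
δ+…+δ^4 = 3/4·(1−(3/4)^4)/(1−3/4) = 2.0508, and (26−22)/(22−8) = 0.2857.
2.0508 ≥ 0.2857, so cooperation is sustainable.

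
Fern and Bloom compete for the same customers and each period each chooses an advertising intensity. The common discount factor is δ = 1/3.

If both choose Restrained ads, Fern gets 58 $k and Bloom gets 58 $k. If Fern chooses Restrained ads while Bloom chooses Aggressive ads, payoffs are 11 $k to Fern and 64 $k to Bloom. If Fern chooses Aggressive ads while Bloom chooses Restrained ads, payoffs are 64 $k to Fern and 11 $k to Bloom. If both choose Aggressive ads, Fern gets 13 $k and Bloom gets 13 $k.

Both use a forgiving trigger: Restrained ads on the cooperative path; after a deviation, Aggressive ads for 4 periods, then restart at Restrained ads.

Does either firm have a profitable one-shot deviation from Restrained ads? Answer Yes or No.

A one-shot deviation gives 64 now, then 13 for 4 periods, then back to 58.
Gain from deviating: (64−58) today; loss: (58−13) in each of the next 4 periods.
No-deviation condition: (58−13)(δ+…+δ^4) ≥ 64−58, i.e. δ+…+δ^4 ≥ 2/15.
At δ = 1/3: δ+…+δ^4 = 0.4938 ≥ 0.1333.
So cooperation is sustainable.

No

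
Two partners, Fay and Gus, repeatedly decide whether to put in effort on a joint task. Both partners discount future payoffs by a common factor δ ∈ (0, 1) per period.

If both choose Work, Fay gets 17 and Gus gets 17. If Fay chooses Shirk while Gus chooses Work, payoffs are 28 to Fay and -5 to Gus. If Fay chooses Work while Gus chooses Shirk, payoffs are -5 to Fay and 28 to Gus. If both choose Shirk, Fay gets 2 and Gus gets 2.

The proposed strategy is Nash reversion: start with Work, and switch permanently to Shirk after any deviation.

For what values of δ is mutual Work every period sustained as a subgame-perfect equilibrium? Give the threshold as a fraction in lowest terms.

11/26

Under grim trigger the critical discount factor is (T−C)/(T−P) with T = 28, C = 17, P = 2.
δ* = (28−17)/(28−2) = 11/26.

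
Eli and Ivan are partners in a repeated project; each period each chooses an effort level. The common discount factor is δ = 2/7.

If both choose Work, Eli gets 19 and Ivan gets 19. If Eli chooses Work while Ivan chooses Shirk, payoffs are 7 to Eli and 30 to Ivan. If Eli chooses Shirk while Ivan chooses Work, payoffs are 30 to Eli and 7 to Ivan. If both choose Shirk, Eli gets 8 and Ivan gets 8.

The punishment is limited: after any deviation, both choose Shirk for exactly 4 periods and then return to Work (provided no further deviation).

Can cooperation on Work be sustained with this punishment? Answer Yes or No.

Comparing payoff streams over the 5 periods until play realigns: cooperate → 19(1+δ+…+δ^4); deviate → 30 + 8(δ+…+δ^4).
Cooperation is sustained iff (19−8)(δ+…+δ^4) ≥ 30−19.
δ+…+δ^4 = 2/7·(1−(2/7)^4)/(1−2/7) = 0.3973, and (30−19)/(19−8) = 1.0000.
0.3973 < 1.0000, so cooperation is not sustainable.

No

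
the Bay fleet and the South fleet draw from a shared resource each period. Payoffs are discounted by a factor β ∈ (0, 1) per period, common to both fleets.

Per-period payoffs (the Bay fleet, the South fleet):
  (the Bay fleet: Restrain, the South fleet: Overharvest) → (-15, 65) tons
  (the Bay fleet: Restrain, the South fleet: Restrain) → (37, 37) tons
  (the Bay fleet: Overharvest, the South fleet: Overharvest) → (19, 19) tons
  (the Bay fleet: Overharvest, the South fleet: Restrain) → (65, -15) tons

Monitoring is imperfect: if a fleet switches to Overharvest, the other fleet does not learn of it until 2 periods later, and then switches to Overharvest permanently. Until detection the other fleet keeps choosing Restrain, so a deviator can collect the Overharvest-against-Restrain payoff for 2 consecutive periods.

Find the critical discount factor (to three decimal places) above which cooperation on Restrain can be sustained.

0.780

A deviator earns 65 for 2 periods, then 19 forever; cooperating earns 37 forever. Multiplying the IC by (1−β):
37 ≥ 65(1−β^2) + 19β^2, so 46·β^2 ≥ 28 and β^2 ≥ 14/23.
β ≥ (14/23)^(1/2) ≈ 0.780.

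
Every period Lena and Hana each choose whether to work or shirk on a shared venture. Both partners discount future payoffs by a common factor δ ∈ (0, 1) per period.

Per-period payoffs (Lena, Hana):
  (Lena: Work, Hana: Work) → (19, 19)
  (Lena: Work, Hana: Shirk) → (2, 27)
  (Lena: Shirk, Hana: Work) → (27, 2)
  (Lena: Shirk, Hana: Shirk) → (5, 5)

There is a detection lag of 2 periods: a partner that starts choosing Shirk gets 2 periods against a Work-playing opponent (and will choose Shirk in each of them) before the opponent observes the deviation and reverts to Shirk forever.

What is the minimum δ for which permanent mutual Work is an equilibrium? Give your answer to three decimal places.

0.603

The best deviation is to choose Shirk for all 2 undetected periods, earning 27 each, then 5 forever once detected.
Deviation value: 27(1−δ^2)/(1−δ) + 5δ^2/(1−δ); cooperation value: 19/(1−δ).
IC: 19 ≥ 27(1−δ^2) + 5δ^2 = 27 − 22δ^2.
So δ^2 ≥ 8/22 = 4/11, giving δ ≥ (4/11)^(1/2) ≈ 0.603.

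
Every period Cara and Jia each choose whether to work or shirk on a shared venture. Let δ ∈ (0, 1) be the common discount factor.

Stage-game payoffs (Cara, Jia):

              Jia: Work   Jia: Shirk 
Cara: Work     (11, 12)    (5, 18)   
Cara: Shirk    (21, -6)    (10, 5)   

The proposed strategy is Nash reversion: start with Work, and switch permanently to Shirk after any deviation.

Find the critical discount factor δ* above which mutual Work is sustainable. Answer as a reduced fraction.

Cara: cooperation gives 11 each period; deviation gives 21 once then 10 forever.
  11/(1−δ) ≥ 21 + 10δ/(1−δ) ⇒ δ ≥ 10/11.
Jia: cooperation gives 12 each period; deviation gives 18 once then 5 forever.
  δ ≥ 6/13.
Both must hold, so the binding constraint is Cara's: δ ≥ 10/11.

10/11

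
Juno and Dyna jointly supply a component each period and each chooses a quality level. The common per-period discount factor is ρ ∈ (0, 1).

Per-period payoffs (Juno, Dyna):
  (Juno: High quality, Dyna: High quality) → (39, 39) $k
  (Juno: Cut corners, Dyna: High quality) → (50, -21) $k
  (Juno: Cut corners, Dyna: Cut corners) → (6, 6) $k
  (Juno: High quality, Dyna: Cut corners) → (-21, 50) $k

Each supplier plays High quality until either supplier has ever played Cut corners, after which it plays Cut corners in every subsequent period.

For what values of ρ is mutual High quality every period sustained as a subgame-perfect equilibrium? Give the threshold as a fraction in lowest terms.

One-period gain from deviating is 50 − 39 = 11. The loss is 39 − 6 = 33 in every subsequent period, with present value 33·ρ/(1−ρ).
Deviation is unprofitable when 33·ρ/(1−ρ) ≥ 11, i.e. ρ/(1−ρ) ≥ 1/3.
Equivalently ρ ≥ 11/(11+33) = 1/4.

1/4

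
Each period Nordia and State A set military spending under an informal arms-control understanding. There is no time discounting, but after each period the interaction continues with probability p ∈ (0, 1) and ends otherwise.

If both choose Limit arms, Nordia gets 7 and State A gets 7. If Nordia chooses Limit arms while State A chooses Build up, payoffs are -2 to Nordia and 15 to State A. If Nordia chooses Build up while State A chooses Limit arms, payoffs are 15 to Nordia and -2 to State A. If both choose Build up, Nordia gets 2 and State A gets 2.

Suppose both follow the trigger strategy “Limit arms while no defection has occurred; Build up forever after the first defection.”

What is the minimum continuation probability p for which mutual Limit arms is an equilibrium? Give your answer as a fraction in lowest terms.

Expected cooperation value is 7 + p·7 + p²·7 + … = 7/(1−p); deviation gives 15 + p·2/(1−p).
7 ≥ 15(1−p) + 2p ⇒ 13p ≥ 8 ⇒ p ≥ 8/13.

8/13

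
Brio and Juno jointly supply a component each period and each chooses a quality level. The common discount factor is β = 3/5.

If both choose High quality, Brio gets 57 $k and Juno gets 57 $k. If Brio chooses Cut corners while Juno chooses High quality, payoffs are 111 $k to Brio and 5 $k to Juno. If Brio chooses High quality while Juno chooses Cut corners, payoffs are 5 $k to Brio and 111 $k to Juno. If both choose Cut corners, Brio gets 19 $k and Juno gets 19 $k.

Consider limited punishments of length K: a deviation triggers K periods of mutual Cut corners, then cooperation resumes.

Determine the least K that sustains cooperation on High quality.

Need Σ_{k=1}^{K} β^k ≥ (111−57)/(57−19) = 1.4211 at β = 3/5.
At K = 5 the sum is 1.3834 < 1.4211; at K = 6 it is 1.4300 ≥ 1.4211.
So the minimum punishment length is K = 6.

6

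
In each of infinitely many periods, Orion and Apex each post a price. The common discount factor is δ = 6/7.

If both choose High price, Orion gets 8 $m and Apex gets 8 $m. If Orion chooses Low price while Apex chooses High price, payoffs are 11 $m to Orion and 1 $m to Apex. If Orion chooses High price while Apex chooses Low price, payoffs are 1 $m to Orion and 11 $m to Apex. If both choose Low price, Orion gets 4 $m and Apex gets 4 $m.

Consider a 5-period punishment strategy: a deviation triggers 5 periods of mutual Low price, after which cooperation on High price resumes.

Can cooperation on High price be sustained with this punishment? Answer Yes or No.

A one-shot deviation gives 11 now, then 4 for 5 periods, then back to 8.
Gain from deviating: (11−8) today; loss: (8−4) in each of the next 5 periods.
No-deviation condition: (8−4)(δ+…+δ^5) ≥ 11−8, i.e. δ+…+δ^5 ≥ 3/4.
At δ = 6/7: δ+…+δ^5 = 3.2240 ≥ 0.7500.
So cooperation is sustainable.

Yes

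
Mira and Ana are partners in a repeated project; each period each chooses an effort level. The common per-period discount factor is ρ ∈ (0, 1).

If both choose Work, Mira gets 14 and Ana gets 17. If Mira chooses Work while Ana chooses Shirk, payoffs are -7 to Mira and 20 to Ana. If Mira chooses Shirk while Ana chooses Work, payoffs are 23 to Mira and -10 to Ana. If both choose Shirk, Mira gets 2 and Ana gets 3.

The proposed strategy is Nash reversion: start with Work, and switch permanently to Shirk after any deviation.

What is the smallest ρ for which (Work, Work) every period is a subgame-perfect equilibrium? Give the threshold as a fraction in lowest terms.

3/7

Mira: cooperation gives 14 each period; deviation gives 23 once then 2 forever.
  14/(1−ρ) ≥ 23 + 2ρ/(1−ρ) ⇒ ρ ≥ 9/21 = 3/7.
Ana: cooperation gives 17 each period; deviation gives 20 once then 3 forever.
  ρ ≥ 3/17.
Both must hold, so the binding constraint is Mira's: ρ ≥ 3/7.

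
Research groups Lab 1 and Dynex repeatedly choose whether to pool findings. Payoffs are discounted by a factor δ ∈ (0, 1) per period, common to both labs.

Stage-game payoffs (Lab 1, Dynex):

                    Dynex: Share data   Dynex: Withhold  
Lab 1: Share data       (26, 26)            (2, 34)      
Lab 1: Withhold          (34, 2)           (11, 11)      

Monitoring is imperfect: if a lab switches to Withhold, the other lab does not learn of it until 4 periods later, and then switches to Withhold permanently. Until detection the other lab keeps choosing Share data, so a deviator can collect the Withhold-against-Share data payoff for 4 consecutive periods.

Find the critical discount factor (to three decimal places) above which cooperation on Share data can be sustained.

0.768

Deviating for the 4 undetected periods gains 34−26 = 8 per period over cooperation, then loses 26−11 = 15 per period forever once punishment starts.
Gain: 8(1 + δ + … + δ^3); loss: 15·δ^4/(1−δ).
No profitable deviation ⇔ 8(1−δ^4) ≤ 15·δ^4, i.e. δ^4 ≥ 8/(8+15) = 8/23.
Hence δ ≥ (8/23)^(1/4) ≈ 0.768.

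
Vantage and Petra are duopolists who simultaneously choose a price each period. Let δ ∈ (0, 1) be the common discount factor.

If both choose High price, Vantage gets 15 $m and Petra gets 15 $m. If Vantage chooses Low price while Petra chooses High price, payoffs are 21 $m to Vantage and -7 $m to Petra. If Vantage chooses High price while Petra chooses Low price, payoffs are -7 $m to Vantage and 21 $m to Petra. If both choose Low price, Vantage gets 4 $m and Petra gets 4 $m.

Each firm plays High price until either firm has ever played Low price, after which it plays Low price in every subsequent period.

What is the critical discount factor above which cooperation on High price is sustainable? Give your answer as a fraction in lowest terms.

6/17

One-period gain from deviating is 21 − 15 = 6. The loss is 15 − 4 = 11 in every subsequent period, with present value 11·δ/(1−δ).
Deviation is unprofitable when 11·δ/(1−δ) ≥ 6, i.e. δ/(1−δ) ≥ 6/11.
Equivalently δ ≥ 6/(6+11) = 6/17.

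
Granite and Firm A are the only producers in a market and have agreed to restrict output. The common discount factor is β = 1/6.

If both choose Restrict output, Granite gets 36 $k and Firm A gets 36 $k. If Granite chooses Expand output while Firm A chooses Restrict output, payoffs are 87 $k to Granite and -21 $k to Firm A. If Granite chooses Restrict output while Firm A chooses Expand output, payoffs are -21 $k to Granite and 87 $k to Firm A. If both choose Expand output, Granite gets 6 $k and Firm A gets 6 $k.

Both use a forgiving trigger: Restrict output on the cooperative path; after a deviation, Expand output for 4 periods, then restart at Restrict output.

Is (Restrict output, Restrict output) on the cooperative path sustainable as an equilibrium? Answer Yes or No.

No

IC: β+…+β^4 ≥ (87−36)/(36−6) = 17/10.
At β = 1/6: partial sum = 0.1998 < 1.7000. Cooperation not sustainable.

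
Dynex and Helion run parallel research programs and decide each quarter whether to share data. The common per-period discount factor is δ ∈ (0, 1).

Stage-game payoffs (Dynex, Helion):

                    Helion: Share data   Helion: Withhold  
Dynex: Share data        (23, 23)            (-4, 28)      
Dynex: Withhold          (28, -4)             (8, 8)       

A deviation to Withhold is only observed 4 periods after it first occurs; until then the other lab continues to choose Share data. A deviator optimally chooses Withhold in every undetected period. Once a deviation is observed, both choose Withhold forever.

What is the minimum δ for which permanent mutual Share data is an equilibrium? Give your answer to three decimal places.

0.707

Deviating for the 4 undetected periods gains 28−23 = 5 per period over cooperation, then loses 23−8 = 15 per period forever once punishment starts.
Gain: 5(1 + δ + … + δ^3); loss: 15·δ^4/(1−δ).
No profitable deviation ⇔ 5(1−δ^4) ≤ 15·δ^4, i.e. δ^4 ≥ 5/(5+15) = 1/4.
Hence δ ≥ (1/4)^(1/4) ≈ 0.707.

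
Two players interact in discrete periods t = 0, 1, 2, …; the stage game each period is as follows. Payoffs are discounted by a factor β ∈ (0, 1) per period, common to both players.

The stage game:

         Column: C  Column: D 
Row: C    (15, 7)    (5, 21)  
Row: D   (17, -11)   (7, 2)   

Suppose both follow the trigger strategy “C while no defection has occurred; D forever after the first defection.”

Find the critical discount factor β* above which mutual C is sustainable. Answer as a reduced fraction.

Row: cooperation gives 15 each period; deviation gives 17 once then 7 forever.
  15/(1−β) ≥ 17 + 7β/(1−β) ⇒ β ≥ 2/10 = 1/5.
Column: cooperation gives 7 each period; deviation gives 21 once then 2 forever.
  β ≥ 14/19.
Both must hold, so the binding constraint is Column's: β ≥ 14/19.

14/19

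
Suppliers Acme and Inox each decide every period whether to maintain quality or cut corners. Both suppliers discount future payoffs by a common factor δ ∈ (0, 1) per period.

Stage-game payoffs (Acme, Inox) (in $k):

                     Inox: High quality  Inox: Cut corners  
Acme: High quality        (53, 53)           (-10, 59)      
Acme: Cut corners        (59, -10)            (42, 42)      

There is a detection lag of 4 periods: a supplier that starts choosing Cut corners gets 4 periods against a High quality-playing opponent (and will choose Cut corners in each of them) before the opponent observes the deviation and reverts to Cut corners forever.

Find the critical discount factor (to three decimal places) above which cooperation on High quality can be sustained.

The best deviation is to choose Cut corners for all 4 undetected periods, earning 59 each, then 42 forever once detected.
Deviation value: 59(1−δ^4)/(1−δ) + 42δ^4/(1−δ); cooperation value: 53/(1−δ).
IC: 53 ≥ 59(1−δ^4) + 42δ^4 = 59 − 17δ^4.
So δ^4 ≥ 6/17, giving δ ≥ (6/17)^(1/4) ≈ 0.771.

0.771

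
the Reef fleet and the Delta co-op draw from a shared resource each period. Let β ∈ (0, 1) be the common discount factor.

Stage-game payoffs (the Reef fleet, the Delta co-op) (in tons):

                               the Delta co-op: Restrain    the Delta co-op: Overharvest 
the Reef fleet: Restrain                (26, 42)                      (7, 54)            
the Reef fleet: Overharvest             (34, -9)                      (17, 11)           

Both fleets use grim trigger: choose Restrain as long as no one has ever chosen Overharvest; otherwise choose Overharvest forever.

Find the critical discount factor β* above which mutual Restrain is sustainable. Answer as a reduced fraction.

8/17

For the Reef fleet: deviation gain 34−26 = 8, per-period punishment loss 26−17 = 9. IC gives β ≥ 8/17.
For the Delta co-op: gain 12, loss 31 per period, so β ≥ 12/43.
The tighter constraint is the Reef fleet's, so cooperation needs β ≥ 8/17.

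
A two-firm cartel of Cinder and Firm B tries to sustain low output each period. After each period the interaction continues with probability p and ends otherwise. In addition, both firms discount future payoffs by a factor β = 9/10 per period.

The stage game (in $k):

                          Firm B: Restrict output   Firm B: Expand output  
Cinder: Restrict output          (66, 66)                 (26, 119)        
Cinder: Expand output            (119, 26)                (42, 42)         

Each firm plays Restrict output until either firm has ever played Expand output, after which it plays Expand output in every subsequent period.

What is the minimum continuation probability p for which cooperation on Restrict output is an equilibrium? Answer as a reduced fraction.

530/693

With continuation probability p and discount β, the effective per-period discount factor is βp.
Grim-trigger IC: βp ≥ (119−66)/(119−42) = 53/77.
So p ≥ (53/77)/(9/10) = 530/693.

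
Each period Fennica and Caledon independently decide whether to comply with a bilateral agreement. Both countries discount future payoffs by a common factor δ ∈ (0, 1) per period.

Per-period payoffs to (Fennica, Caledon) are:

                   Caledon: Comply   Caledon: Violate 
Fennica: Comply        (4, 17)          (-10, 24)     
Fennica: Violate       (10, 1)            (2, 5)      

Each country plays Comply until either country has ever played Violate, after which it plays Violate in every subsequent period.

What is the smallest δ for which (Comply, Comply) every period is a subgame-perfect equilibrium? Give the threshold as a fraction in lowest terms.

For Fennica: deviation gain 10−4 = 6, per-period punishment loss 4−2 = 2. IC gives δ ≥ 6/8 = 3/4.
For Caledon: gain 7, loss 12 per period, so δ ≥ 7/19.
The tighter constraint is Fennica's, so cooperation needs δ ≥ 3/4.

3/4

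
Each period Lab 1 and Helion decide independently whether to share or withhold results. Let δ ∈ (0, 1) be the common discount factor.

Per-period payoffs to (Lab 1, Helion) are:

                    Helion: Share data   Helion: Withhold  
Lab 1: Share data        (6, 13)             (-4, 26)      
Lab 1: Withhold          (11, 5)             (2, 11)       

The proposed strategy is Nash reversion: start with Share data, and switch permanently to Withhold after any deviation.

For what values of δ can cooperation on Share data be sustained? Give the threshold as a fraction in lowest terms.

Lab 1's threshold: (11−6)/(11−2) = 5/9.
Helion's threshold: (26−13)/(26−11) = 13/15.
5/9 < 13/15, so Helion binds and δ* = 13/15.

13/15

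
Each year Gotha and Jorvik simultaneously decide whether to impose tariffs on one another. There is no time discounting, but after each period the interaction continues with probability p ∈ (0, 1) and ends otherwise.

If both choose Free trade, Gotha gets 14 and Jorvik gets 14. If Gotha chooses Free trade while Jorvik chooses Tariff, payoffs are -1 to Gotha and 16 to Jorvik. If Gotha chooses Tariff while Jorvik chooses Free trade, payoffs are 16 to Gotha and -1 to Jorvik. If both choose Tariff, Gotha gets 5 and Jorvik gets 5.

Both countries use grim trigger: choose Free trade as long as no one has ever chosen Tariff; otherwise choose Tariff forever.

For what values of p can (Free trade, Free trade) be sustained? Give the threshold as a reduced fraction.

2/11

With no time discounting, the continuation probability p plays the role of the discount factor.
Grim-trigger IC: 14/(1−p) ≥ 16 + 5p/(1−p) ⇒ p ≥ (16−14)/(16−5) = 2/11.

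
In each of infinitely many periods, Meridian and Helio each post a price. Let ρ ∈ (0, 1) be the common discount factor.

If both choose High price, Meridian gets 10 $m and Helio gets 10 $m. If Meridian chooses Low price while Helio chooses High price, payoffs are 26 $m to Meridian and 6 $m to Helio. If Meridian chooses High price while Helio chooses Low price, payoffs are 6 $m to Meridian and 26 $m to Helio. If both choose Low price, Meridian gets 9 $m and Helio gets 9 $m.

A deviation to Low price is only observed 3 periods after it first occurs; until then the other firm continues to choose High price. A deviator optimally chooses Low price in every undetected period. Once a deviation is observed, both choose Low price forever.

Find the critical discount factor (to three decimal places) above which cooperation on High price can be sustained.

0.980

The best deviation is to choose Low price for all 3 undetected periods, earning 26 each, then 9 forever once detected.
Deviation value: 26(1−ρ^3)/(1−ρ) + 9ρ^3/(1−ρ); cooperation value: 10/(1−ρ).
IC: 10 ≥ 26(1−ρ^3) + 9ρ^3 = 26 − 17ρ^3.
So ρ^3 ≥ 16/17, giving ρ ≥ (16/17)^(1/3) ≈ 0.980.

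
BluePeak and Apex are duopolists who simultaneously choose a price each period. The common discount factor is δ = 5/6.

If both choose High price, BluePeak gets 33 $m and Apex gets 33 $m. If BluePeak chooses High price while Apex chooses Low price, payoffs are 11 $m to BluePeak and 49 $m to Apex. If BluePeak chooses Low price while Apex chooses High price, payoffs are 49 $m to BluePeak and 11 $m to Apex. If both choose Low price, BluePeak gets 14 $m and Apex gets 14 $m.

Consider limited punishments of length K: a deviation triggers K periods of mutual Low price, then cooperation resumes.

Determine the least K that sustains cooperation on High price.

No profitable deviation requires (33−14)(δ+…+δ^K) ≥ 49−33, i.e. δ+…+δ^K ≥ 16/19 ≈ 0.8421.
With δ = 5/6, the partial sums are K=1: 0.8333, K=2: 1.5278.
K = 2 is the first length at which the sum reaches 0.8421.

2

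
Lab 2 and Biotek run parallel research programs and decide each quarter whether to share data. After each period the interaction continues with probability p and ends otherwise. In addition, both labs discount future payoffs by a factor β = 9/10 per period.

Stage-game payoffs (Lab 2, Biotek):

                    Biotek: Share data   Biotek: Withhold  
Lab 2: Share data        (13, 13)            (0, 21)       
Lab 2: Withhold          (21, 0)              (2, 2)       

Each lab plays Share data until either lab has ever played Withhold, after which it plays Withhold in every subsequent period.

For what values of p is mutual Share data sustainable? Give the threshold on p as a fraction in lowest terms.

Expected continuation weight on next period's payoff is β·p = 9/10·p, which plays the role of the discount factor.
Cooperation requires 9/10·p ≥ (21−13)/(21−2) = 8/19, hence p ≥ 80/171.

80/171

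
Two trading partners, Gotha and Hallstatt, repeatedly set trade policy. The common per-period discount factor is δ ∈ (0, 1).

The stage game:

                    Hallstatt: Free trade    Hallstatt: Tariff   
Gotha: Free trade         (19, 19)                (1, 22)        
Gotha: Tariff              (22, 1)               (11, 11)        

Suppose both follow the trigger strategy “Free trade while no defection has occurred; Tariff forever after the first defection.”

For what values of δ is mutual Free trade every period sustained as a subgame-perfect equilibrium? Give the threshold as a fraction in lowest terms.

Under grim trigger the critical discount factor is (T−C)/(T−P) with T = 22, C = 19, P = 11.
δ* = (22−19)/(22−11) = 3/11.

3/11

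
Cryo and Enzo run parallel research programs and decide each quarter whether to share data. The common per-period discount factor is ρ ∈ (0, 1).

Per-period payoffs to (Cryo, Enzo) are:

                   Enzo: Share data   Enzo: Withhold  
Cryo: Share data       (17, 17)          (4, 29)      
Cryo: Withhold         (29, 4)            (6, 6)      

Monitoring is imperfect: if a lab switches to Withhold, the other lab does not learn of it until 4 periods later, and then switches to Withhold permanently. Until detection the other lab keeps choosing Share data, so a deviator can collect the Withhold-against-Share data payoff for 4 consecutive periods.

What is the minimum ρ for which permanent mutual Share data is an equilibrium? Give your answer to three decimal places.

A deviator earns 29 for 4 periods, then 6 forever; cooperating earns 17 forever. Multiplying the IC by (1−ρ):
17 ≥ 29(1−ρ^4) + 6ρ^4, so 23·ρ^4 ≥ 12 and ρ^4 ≥ 12/23.
ρ ≥ (12/23)^(1/4) ≈ 0.850.

0.850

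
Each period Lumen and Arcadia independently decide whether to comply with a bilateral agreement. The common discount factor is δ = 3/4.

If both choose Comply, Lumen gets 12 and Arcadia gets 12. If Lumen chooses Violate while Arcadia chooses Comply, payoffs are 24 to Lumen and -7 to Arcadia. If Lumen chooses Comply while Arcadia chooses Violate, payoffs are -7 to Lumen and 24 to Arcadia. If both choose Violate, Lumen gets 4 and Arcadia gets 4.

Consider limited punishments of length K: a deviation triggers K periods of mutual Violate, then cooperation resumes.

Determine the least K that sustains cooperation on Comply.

IC: δ(1−δ^K)/(1−δ) ≥ (24−12)/(12−4) = 3/2.
With δ = 3/4: need 1 − δ^K ≥ 3/2·(1−3/4)/(3/4), i.e. δ^K ≤ 0.5000.
Since (3/4)^2 = 0.5625 and (3/4)^3 = 0.4219, the smallest such K is 3.

3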